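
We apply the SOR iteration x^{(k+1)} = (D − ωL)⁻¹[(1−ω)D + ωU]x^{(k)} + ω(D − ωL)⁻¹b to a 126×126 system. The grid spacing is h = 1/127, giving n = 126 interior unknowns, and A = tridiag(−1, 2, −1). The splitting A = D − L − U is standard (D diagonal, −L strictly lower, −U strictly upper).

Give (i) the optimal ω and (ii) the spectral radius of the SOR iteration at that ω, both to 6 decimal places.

B_J for the 126×126 system has eigenvalues cos(kπ/127); ρ_J = cos(π/127) = 0.999694.
√(1 − cos²(π/127)) = sin(π/127) ≈ 0.0247344.
Then 2/(1+√(1−ρ_J²)) = 2/(1+0.0247344); ω* = 2/1.0247344 = 1.951725.
Hence ρ(B_{ω*}) = 1.951725 − 1 = 0.951725.

ω* = 1.951725, ρ_SOR = 0.951725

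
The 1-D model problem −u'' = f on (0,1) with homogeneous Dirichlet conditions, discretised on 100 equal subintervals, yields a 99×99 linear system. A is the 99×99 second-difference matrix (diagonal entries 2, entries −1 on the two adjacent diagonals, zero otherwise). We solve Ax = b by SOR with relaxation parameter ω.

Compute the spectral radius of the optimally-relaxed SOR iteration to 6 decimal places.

ρ_J = max_k |cos(kπ/100)| = cos(π/100) = 0.999507
1 − cos²(π/100) = sin²(π/100) ⇒ √(1−ρ_J²) = sin(π/100) = 0.0314108.
Then 2/(1+√(1−ρ_J²)) = 2/(1+0.0314108); ω* = 2/1.0314108 = 1.939092.
ρ_SOR = ω* − 1 = 1.939092 − 1 = 0.939092.

ρ_SOR = 0.939092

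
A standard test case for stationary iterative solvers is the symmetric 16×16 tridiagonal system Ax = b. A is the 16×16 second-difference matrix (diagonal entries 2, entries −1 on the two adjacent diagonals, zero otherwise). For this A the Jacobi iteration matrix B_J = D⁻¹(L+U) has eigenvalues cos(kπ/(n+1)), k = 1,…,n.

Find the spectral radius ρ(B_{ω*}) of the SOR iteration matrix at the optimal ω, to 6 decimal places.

ρ_SOR = 0.689547

[ρ_J] n=16: ρ(B_J) = cos(π/(n+1)) = cos(π/17) = 0.982973.
root = sin(π/17) = 0.1837495  (since 1−cos² = sin²).
ω* = 2 / (1 + 0.1837495) = 2 / 1.1837495 ≈ 1.689547.
ρ_SOR = ω* − 1 = 1.689547 − 1 = 0.689547.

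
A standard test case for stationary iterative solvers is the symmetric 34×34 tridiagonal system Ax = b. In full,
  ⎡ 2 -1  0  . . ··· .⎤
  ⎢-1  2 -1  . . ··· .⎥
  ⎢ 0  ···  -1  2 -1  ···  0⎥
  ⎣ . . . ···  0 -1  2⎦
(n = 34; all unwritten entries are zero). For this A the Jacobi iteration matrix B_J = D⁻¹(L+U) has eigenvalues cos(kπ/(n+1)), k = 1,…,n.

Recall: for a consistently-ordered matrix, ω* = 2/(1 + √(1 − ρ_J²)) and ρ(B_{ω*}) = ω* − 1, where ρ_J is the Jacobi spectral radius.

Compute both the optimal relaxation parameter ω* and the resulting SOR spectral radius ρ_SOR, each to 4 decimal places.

ω* = 1.8355, ρ_SOR = 0.8355

ρ_J = max_k |cos(kπ/35)| = cos(π/35) = 0.9960
1 − cos²(π/35) = sin²(π/35) ⇒ √(1−ρ_J²) = sin(π/35) = 0.08964.
[ω*] 2 ÷ (1 + 0.08964) = 2 ÷ 1.08964 = 1.8355.
ρ(B_{ω*}) = ω*−1 = 0.8355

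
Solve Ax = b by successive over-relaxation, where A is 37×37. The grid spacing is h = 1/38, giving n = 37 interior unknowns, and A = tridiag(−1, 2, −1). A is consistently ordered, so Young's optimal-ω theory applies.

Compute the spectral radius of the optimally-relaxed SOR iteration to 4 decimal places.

B_J for the 37×37 system has eigenvalues cos(kπ/38); ρ_J = cos(π/38) = 0.9966.
1 − cos²(π/38) = sin²(π/38) ⇒ √(1−ρ_J²) = sin(π/38) = 0.08258.
ω* = 2 / (1 + 0.08258) = 2 / 1.08258 ≈ 1.8474.
At ω = 1.8474 every |λ(B_ω)| = ω−1, so ρ_SOR = 0.8474.

ρ_SOR = 0.8474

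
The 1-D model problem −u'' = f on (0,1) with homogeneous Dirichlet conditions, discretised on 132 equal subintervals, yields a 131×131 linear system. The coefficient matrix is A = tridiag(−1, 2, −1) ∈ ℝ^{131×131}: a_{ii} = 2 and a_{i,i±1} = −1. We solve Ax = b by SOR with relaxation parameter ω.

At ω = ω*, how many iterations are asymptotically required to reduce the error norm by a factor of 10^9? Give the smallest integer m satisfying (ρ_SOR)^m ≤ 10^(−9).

spectrum of D⁻¹(L+U) = {cos(kπ/132) : 1≤k≤131}; ρ_J = cos(π/132) = 0.9997168.
√(1−ρ_J²) simplifies to sin(π/132) = 0.0237977.
So ω* = 2/1.0237977 = 1.9535109 (Young).
Hence ρ(B_{ω*}) = 1.9535109 − 1 = 0.9535109.
For 9 digits: m = 9·ln10 / (−ln 0.9535109) = 20.7233/0.0476044 = 435.323; round up → m = 436.

m = 436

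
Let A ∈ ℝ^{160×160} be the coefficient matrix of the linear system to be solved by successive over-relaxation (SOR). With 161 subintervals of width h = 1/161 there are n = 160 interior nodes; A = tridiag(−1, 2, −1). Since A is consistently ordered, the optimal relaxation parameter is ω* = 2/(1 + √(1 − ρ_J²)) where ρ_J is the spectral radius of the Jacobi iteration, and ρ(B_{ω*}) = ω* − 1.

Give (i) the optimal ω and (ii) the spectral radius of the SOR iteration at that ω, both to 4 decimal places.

n=160: λ(B_J) = 1 − λ(A)/2 = cos(kπ/161); k=1 gives ρ_J = 0.9998.
√(1−ρ_J²) = |sin(π/161)| = 0.01951
Young: ω* = 2/(1+√(1−ρ_J²)) = 2/(1+0.01951) = 2/1.01951 = 1.9617.
ρ_SOR = ω* − 1 = 1.9617 − 1 = 0.9617.

ω* = 1.9617, ρ_SOR = 0.9617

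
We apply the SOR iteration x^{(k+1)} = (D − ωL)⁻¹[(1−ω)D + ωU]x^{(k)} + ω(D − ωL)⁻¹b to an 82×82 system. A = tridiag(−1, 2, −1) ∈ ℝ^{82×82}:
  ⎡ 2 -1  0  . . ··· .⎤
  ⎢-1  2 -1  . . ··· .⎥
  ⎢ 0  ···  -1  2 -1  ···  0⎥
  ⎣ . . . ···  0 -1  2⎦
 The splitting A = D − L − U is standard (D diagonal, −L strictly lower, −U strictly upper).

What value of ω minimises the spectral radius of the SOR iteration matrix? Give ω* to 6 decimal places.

B_J for the 82×82 system has eigenvalues cos(kπ/83); ρ_J = cos(π/83) = 0.999284.
√(1 − cos²(π/83)) = sin(π/83) ≈ 0.0378415.
Young: ω* = 2/(1+√(1−ρ_J²)) = 2/(1+0.0378415) = 2/1.0378415 = 1.927077.
ρ(B_{ω*}) = ω*−1 = 0.927077

ω* = 1.927077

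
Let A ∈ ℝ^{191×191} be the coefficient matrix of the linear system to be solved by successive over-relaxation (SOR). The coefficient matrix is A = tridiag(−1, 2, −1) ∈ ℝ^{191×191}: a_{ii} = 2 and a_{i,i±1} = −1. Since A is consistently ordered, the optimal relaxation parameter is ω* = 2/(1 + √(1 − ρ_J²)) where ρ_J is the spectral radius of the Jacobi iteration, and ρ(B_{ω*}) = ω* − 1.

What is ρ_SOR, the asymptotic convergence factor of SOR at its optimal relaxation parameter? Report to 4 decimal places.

n=191: λ(B_J) = 1 − λ(A)/2 = cos(kπ/192); k=1 gives ρ_J = 0.9999.
1 − cos²(π/192) = sin²(π/192) ⇒ √(1−ρ_J²) = sin(π/192) = 0.01636.
[ω*] 2 ÷ (1 + 0.01636) = 2 ÷ 1.01636 = 1.9678.
ρ(B_{ω*}) = ω*−1 = 0.9678

ρ_SOR = 0.9678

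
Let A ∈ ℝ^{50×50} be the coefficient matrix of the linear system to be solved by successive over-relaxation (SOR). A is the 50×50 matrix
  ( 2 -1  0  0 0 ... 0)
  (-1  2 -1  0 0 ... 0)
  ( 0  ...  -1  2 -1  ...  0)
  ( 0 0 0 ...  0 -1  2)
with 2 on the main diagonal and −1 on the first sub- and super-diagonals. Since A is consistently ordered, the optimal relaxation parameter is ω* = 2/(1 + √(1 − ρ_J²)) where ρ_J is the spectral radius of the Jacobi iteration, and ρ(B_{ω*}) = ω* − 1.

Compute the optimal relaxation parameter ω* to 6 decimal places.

B_J for the 50×50 system has eigenvalues cos(kπ/51); ρ_J = cos(π/51) = 0.998103.
√(1−ρ_J²) = |sin(π/51)| = 0.0615609
ω* = 2/(1 + 0.0615609) = 2/1.0615609 = 1.884018.
ρ_SOR = ω* − 1 ≈ 0.884018.

ω* = 1.884018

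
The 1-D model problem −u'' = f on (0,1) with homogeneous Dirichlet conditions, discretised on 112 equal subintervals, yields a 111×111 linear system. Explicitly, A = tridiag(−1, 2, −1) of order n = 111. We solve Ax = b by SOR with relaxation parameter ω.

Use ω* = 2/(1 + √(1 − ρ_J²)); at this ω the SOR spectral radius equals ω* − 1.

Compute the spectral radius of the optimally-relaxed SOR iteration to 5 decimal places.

n=111: λ(B_J) = 1 − λ(A)/2 = cos(kπ/112); k=1 gives ρ_J = 0.99961.
√(1−ρ_J²) simplifies to sin(π/112) = 0.028046.
ω* = 2 / (1 + 0.028046) = 2 / 1.028046 ≈ 1.94544.
[ρ_SOR] ω* − 1 = 0.94544.

ρ_SOR = 0.94544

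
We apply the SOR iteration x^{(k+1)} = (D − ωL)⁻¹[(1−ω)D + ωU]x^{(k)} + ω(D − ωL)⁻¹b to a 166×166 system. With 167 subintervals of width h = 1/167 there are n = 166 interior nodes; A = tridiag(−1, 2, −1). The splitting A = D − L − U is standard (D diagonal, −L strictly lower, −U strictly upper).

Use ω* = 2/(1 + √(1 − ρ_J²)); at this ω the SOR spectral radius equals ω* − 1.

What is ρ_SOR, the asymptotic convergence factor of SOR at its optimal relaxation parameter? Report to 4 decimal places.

ρ_SOR = 0.9631

spectrum of D⁻¹(L+U) = {cos(kπ/167) : 1≤k≤166}; ρ_J = cos(π/167) = 0.9998.
√(1−ρ_J²) simplifies to sin(π/167) = 0.01881.
Then 2/(1+√(1−ρ_J²)) = 2/(1+0.01881); ω* = 2/1.01881 = 1.9631.
ρ_SOR = ω* − 1 = 1.9631 − 1 = 0.9631.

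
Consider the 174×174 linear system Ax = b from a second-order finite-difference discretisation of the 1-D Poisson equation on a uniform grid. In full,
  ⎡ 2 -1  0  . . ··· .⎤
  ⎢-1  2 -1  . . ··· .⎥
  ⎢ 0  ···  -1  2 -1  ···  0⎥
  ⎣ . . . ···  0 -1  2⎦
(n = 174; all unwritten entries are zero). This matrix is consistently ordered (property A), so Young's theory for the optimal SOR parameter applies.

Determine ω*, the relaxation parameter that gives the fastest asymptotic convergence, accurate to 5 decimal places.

ω* = 1.96473

n=174: λ(B_J) = 1 − λ(A)/2 = cos(kπ/175); k=1 gives ρ_J = 0.99984.
1 − cos²(π/175) = sin²(π/175) ⇒ √(1−ρ_J²) = sin(π/175) = 0.017951.
[ω*] 2 ÷ (1 + 0.017951) = 2 ÷ 1.017951 = 1.96473.
[ρ_SOR] ω* − 1 = 0.96473.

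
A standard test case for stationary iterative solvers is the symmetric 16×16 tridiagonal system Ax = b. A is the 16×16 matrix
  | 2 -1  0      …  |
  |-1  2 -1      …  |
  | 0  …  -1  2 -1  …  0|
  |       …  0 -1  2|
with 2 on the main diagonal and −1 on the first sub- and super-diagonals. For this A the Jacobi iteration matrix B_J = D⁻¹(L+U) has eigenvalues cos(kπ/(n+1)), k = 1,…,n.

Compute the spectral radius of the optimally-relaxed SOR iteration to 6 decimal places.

[ρ_J] n=16: ρ(B_J) = cos(π/(n+1)) = cos(π/17) = 0.982973.
root = sin(π/17) = 0.1837495  (since 1−cos² = sin²).
ω* = 2/(1 + 0.1837495) = 2/1.1837495 = 1.689547.
ρ(B_{ω*}) = ω*−1 = 0.689547

ρ_SOR = 0.689547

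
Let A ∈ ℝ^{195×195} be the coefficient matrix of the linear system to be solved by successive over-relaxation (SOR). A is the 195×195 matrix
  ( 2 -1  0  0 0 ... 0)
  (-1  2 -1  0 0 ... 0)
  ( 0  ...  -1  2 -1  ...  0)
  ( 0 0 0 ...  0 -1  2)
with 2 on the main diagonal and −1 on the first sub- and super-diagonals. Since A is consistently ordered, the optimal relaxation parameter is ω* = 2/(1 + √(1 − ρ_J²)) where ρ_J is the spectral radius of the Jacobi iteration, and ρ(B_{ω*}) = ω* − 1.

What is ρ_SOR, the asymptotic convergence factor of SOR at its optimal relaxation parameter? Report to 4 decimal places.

spectrum of D⁻¹(L+U) = {cos(kπ/196) : 1≤k≤195}; ρ_J = cos(π/196) = 0.9999.
√(1−ρ_J²) simplifies to sin(π/196) = 0.01603.
ω* = 2/(1 + 0.01603) = 2/1.01603 = 1.9684.
At ω = 1.9684 every |λ(B_ω)| = ω−1, so ρ_SOR = 0.9684.

ρ_SOR = 0.9684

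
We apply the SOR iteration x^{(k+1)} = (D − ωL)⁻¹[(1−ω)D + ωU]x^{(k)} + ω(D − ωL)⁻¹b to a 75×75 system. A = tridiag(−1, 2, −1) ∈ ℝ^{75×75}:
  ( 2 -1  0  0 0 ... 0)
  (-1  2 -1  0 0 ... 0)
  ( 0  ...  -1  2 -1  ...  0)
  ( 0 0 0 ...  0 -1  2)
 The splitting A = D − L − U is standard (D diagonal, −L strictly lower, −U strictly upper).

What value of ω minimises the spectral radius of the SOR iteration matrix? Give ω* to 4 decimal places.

[ρ_J] n=75: ρ(B_J) = cos(π/(n+1)) = cos(π/76) = 0.9991.
1 − cos²(π/76) = sin²(π/76) ⇒ √(1−ρ_J²) = sin(π/76) = 0.04132.
ω* = 2/(1+0.04132) = 1.9206
ρ_SOR = ω* − 1 = 1.9206 − 1 = 0.9206.

ω* = 1.9206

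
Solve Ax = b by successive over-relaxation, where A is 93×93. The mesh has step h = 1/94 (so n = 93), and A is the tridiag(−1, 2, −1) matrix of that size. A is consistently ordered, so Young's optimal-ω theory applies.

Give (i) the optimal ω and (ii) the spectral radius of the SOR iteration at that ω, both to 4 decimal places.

ω* = 1.9353, ρ_SOR = 0.9353

With n=93, ρ(Jacobi) = cos(π/94) = 0.9994.
root = sin(π/94) = 0.03341  (since 1−cos² = sin²).
ω* = 2/(1 + 0.03341) = 2/1.03341 = 1.9353.
and ρ(B_{ω*}) = 1.9353 − 1 = 0.9353.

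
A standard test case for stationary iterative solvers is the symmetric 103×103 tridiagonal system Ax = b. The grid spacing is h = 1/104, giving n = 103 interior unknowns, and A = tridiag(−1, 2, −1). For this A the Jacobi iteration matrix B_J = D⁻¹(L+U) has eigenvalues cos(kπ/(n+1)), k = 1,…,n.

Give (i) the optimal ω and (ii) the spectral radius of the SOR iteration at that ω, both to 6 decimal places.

ω* = 1.941365, ρ_SOR = 0.941365

n=103: λ(B_J) = 1 − λ(A)/2 = cos(kπ/104); k=1 gives ρ_J = 0.999544.
root = sin(π/104) = 0.0302030  (since 1−cos² = sin²).
[ω*] 2 ÷ (1 + 0.0302030) = 2 ÷ 1.0302030 = 1.941365.
At ω = 1.941365 every |λ(B_ω)| = ω−1, so ρ_SOR = 0.941365.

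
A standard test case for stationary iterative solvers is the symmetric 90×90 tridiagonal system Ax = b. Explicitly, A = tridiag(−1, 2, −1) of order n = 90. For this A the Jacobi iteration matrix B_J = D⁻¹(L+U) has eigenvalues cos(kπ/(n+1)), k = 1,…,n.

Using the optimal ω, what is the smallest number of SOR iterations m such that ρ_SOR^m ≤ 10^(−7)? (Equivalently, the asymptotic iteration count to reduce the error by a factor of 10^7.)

ρ_J = max_k |cos(kπ/91)| = cos(π/91) = 0.9994041
1 − cos²(π/91) = sin²(π/91) ⇒ √(1−ρ_J²) = sin(π/91) = 0.0345161.
ω* = 2/(1 + 0.0345161) = 2/1.0345161 = 1.9332710.
[ρ_SOR] ω* − 1 = 0.9332710.
ρ_SOR^m ≤ 10^(−7) ⇔ m ≥ 7·ln10/(−ln 0.9332710) = 16.1181/0.0690597 = 233.394; m = ⌈233.394⌉ = 234.

m = 234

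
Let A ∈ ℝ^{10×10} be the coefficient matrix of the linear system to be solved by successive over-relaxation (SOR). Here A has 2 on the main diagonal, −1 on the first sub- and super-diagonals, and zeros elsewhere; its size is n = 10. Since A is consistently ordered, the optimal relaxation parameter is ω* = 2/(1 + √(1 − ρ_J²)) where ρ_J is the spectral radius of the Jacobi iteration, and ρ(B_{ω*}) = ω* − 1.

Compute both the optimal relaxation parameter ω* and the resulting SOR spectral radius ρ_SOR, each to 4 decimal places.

ω* = 1.5604, ρ_SOR = 0.5604

n=10: λ(B_J) = 1 − λ(A)/2 = cos(kπ/11); k=1 gives ρ_J = 0.9595.
root = sin(π/11) = 0.28173  (since 1−cos² = sin²).
ω* = 2/(1 + 0.28173) = 2/1.28173 = 1.5604.
ρ(B_{ω*}) = ω*−1 = 0.5604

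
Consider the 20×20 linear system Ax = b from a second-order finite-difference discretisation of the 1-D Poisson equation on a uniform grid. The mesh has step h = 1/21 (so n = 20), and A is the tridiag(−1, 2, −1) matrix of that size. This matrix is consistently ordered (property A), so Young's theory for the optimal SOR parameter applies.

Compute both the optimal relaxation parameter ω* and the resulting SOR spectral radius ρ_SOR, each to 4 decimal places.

ω* = 1.7406, ρ_SOR = 0.7406

[ρ_J] n=20: ρ(B_J) = cos(π/(n+1)) = cos(π/21) = 0.9888.
√(1 − cos²(π/21)) = sin(π/21) ≈ 0.14904.
ω* = 2/(1 + 0.14904) = 2/1.14904 = 1.7406.
[ρ_SOR] ω* − 1 = 0.7406.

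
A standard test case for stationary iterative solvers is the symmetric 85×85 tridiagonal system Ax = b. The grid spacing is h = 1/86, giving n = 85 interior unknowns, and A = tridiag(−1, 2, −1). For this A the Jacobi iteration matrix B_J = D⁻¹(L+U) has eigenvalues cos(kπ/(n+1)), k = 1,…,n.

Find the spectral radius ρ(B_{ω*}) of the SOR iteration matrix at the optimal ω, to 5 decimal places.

B_J for the 85×85 system has eigenvalues cos(kπ/86); ρ_J = cos(π/86) = 0.99933.
√(1 − cos²(π/86)) = sin(π/86) ≈ 0.036522.
So ω* = 2/1.036522 = 1.92953 (Young).
[ρ_SOR] ω* − 1 = 0.92953.

ρ_SOR = 0.92953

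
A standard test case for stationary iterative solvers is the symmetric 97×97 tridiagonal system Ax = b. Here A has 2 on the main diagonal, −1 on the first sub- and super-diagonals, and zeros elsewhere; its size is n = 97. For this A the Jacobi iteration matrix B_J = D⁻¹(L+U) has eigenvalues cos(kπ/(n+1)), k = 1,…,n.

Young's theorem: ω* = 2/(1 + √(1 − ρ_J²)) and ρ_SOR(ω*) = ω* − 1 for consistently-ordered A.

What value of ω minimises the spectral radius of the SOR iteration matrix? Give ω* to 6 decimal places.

n=97: λ(B_J) = 1 − λ(A)/2 = cos(kπ/98); k=1 gives ρ_J = 0.999486.
root = sin(π/98) = 0.0320516  (since 1−cos² = sin²).
Then 2/(1+√(1−ρ_J²)) = 2/(1+0.0320516); ω* = 2/1.0320516 = 1.937888.
Hence ρ(B_{ω*}) = 1.937888 − 1 = 0.937888.

ω* = 1.937888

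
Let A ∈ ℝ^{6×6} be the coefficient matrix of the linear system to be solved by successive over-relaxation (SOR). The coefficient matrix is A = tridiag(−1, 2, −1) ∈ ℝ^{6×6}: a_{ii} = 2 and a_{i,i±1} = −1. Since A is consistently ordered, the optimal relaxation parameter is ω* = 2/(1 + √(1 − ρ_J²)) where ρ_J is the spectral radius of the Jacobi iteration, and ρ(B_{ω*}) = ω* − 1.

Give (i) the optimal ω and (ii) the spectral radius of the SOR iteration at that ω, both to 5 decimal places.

ω* = 1.39481, ρ_SOR = 0.39481

ρ_J = max_k |cos(kπ/7)| = cos(π/7) = 0.90097
1 − cos²(π/7) = sin²(π/7) ⇒ √(1−ρ_J²) = sin(π/7) = 0.433884.
Young: ω* = 2/(1+√(1−ρ_J²)) = 2/(1+0.433884) = 2/1.433884 = 1.39481.
At ω = 1.39481 every |λ(B_ω)| = ω−1, so ρ_SOR = 0.39481.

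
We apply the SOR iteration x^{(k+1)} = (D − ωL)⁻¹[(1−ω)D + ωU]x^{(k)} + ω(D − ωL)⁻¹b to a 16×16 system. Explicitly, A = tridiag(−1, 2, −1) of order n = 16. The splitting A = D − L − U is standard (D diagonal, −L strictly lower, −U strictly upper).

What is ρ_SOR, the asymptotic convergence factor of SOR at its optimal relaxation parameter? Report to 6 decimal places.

With n=16, ρ(Jacobi) = cos(π/17) = 0.982973.
√(1 − cos²(π/17)) = sin(π/17) ≈ 0.1837495.
ω* = 2/(1 + 0.1837495) = 2/1.1837495 = 1.689547.
At ω = 1.689547 every |λ(B_ω)| = ω−1, so ρ_SOR = 0.689547.

ρ_SOR = 0.689547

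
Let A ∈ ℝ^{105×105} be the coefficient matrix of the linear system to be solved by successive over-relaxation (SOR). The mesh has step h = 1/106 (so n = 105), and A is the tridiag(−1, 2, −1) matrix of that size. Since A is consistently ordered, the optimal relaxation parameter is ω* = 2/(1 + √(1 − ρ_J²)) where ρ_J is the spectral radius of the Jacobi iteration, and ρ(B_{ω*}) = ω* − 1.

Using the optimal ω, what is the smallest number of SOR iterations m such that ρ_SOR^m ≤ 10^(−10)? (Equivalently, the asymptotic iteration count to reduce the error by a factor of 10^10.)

B_J for the 105×105 system has eigenvalues cos(kπ/106); ρ_J = cos(π/106) = 0.9995608.
√(1 − cos²(π/106)) = sin(π/106) ≈ 0.0296333.
ω* = 2 / (1 + 0.0296333) = 2 / 1.0296333 ≈ 1.9424391.
ρ_SOR = ω* − 1 ≈ 0.9424391.
ρ_SOR^m ≤ 10^(−10) ⇔ m ≥ 10·ln10/(−ln 0.9424391) = 23.0259/0.059284 = 388.400; m = ⌈388.400⌉ = 389.

m = 389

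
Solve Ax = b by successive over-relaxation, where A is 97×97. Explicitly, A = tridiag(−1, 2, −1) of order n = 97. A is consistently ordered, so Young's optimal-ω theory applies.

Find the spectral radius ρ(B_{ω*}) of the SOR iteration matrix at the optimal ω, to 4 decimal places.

½·tridiag(1,0,1) at n=97: λ_k = cos(kπ/98); max |λ| at k=1 ⇒ ρ_J = cos(π/98) ≈ 0.9995.
1 − cos²(π/98) = sin²(π/98) ⇒ √(1−ρ_J²) = sin(π/98) = 0.03205.
Then 2/(1+√(1−ρ_J²)) = 2/(1+0.03205); ω* = 2/1.03205 = 1.9379.
ρ_SOR = ω* − 1 = 1.9379 − 1 = 0.9379.

ρ_SOR = 0.9379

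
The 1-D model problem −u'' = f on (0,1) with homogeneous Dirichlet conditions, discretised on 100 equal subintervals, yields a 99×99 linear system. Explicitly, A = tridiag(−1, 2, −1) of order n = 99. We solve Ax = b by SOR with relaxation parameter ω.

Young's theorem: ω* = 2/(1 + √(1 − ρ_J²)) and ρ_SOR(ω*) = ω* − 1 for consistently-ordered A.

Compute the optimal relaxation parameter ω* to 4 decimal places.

ω* = 1.9391

[ρ_J] n=99: ρ(B_J) = cos(π/(n+1)) = cos(π/100) = 0.9995.
√(1−ρ_J²) = |sin(π/100)| = 0.03141
So ω* = 2/1.03141 = 1.9391 (Young).
Hence ρ(B_{ω*}) = 1.9391 − 1 = 0.9391.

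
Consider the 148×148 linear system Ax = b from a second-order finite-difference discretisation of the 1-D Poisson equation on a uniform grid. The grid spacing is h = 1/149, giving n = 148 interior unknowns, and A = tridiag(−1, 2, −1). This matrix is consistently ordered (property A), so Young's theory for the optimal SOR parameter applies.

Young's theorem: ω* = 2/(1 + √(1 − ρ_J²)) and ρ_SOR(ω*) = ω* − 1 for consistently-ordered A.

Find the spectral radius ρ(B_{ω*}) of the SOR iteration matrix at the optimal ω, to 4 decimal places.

ρ_SOR = 0.9587

ρ_J = max_k |cos(kπ/149)| = cos(π/149) = 0.9998
√(1−ρ_J²) simplifies to sin(π/149) = 0.02108.
ω* = 2/(1 + 0.02108) = 2/1.02108 = 1.9587.
ρ_SOR = ω* − 1 ≈ 0.9587.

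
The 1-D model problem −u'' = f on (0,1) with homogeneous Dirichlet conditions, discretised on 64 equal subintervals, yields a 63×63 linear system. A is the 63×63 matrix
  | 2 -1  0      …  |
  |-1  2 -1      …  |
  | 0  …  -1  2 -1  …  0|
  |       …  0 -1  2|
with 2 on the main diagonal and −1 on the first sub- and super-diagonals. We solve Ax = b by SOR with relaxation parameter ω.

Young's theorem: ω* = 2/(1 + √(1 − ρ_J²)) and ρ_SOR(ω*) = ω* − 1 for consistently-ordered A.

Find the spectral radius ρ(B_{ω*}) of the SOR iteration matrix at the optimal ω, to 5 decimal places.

ρ_SOR = 0.90645

ρ_J = max_k |cos(kπ/64)| = cos(π/64) = 0.99880
√(1−ρ_J²) simplifies to sin(π/64) = 0.049068.
So ω* = 2/1.049068 = 1.90645 (Young).
ρ_SOR = ω* − 1 = 1.90645 − 1 = 0.90645.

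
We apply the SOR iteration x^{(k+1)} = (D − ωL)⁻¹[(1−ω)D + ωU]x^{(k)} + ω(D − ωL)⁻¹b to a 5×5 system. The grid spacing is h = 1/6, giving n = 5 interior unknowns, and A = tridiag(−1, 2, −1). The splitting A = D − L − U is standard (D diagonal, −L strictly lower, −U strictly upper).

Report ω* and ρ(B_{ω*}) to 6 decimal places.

B_J for the 5×5 system has eigenvalues cos(kπ/6); ρ_J = cos(π/6) = 0.866025.
root = sin(π/6) = 0.5000000  (since 1−cos² = sin²).
ω* = 2/(1 + 0.5000000) = 2/1.5000000 = 1.333333.
ρ(B_{ω*}) = ω*−1 = 0.333333

ω* = 1.333333, ρ_SOR = 0.333333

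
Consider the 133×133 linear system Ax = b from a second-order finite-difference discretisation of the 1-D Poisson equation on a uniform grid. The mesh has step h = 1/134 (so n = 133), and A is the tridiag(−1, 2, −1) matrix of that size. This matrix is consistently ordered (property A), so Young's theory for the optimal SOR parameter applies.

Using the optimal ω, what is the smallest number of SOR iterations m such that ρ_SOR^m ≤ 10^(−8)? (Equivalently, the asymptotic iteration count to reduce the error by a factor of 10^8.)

m = 393

With n=133, ρ(Jacobi) = cos(π/134) = 0.9997252.
1 − cos²(π/134) = sin²(π/134) ⇒ √(1−ρ_J²) = sin(π/134) = 0.0234426.
So ω* = 2/1.0234426 = 1.9541887 (Young).
ρ_SOR = ω* − 1 = 1.9541887 − 1 = 0.9541887.
ρ_SOR^m ≤ 10^(−8) ⇔ m ≥ 8·ln10/(−ln 0.9541887) = 18.4207/0.0468938 = 392.817; m = ⌈392.817⌉ = 393.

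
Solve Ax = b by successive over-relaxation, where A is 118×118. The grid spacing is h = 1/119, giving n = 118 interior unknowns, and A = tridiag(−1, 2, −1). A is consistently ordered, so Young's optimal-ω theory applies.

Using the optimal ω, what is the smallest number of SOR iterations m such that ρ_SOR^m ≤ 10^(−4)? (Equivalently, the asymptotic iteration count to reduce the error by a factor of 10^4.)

m = 175

spectrum of D⁻¹(L+U) = {cos(kπ/119) : 1≤k≤118}; ρ_J = cos(π/119) = 0.9996515.
√(1−ρ_J²) = |sin(π/119)| = 0.0263969
ω* = 2 / (1 + 0.0263969) = 2 / 1.0263969 ≈ 1.9485640.
and ρ(B_{ω*}) = 1.9485640 − 1 = 0.9485640.
For 4 digits: m = 4·ln10 / (−ln 0.9485640) = 9.21034/0.052806 = 174.418; round up → m = 175.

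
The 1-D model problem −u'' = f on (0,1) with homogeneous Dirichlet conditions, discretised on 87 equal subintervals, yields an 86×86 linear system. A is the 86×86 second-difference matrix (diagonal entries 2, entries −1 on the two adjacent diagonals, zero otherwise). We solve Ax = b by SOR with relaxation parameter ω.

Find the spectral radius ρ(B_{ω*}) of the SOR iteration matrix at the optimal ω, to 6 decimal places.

ρ_SOR = 0.930311

[ρ_J] n=86: ρ(B_J) = cos(π/(n+1)) = cos(π/87) = 0.999348.
1 − cos²(π/87) = sin²(π/87) ⇒ √(1−ρ_J²) = sin(π/87) = 0.0361024.
ω* = 2 / (1 + 0.0361024) = 2 / 1.0361024 ≈ 1.930311.
At ω = 1.930311 every |λ(B_ω)| = ω−1, so ρ_SOR = 0.930311.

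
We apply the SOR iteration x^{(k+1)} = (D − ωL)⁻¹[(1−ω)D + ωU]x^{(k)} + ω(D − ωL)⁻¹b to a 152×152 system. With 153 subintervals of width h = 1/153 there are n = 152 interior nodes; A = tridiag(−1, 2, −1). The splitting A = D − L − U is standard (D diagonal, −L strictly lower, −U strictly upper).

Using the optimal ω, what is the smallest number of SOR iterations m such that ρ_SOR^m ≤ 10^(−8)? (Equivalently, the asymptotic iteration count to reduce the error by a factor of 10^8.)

m = 449

spectrum of D⁻¹(L+U) = {cos(kπ/153) : 1≤k≤152}; ρ_J = cos(π/153) = 0.9997892.
root = sin(π/153) = 0.0205318  (since 1−cos² = sin²).
ω* = 2/(1+0.0205318) = 1.9597625
ρ_SOR = ω* − 1 = 1.9597625 − 1 = 0.9597625.
ρ_SOR^m ≤ 10^(−8) ⇔ m ≥ 8·ln10/(−ln 0.9597625) = 18.4207/0.0410694 = 448.526; m = ⌈448.526⌉ = 449.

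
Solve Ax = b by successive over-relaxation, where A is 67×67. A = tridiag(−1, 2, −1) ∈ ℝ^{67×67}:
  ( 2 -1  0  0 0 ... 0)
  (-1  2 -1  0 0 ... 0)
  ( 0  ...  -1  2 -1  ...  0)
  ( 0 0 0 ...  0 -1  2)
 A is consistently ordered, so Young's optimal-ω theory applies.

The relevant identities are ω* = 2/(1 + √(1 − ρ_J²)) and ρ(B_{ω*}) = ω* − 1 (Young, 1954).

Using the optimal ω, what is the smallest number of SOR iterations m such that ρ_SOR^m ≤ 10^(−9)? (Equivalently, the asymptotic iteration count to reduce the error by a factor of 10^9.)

m = 225

spectrum of D⁻¹(L+U) = {cos(kπ/68) : 1≤k≤67}; ρ_J = cos(π/68) = 0.9989330.
√(1−ρ_J²) = |sin(π/68)| = 0.0461835
[ω*] 2 ÷ (1 + 0.0461835) = 2 ÷ 1.0461835 = 1.9117105.
[ρ_SOR] ω* − 1 = 0.9117105.
9·ln10 = 20.7233; −ln(0.9117105) = 0.0924328; m = ⌈20.7233/0.0924328⌉ = ⌈224.199⌉ = 225.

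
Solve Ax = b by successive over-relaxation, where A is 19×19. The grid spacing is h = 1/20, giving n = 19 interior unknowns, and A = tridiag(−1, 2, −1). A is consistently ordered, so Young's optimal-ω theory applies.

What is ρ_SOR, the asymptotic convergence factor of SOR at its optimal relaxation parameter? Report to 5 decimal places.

ρ_J = max_k |cos(kπ/20)| = cos(π/20) = 0.98769
root = sin(π/20) = 0.156434  (since 1−cos² = sin²).
ω* = 2 / (1 + 0.156434) = 2 / 1.156434 ≈ 1.72945.
ρ_SOR = ω* − 1 ≈ 0.72945.

ρ_SOR = 0.72945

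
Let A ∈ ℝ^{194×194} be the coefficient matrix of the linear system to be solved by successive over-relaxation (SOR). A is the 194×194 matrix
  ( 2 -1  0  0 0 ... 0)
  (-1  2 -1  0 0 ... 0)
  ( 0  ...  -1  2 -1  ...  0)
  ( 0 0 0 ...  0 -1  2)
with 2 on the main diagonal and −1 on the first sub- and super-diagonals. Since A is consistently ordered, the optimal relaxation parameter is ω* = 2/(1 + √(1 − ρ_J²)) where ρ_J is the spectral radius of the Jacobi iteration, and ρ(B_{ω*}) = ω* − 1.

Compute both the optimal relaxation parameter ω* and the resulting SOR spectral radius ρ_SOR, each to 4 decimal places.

ω* = 1.9683, ρ_SOR = 0.9683

½·tridiag(1,0,1) at n=194: λ_k = cos(kπ/195); max |λ| at k=1 ⇒ ρ_J = cos(π/195) ≈ 0.9999.
√(1 − cos²(π/195)) = sin(π/195) ≈ 0.01611.
Then 2/(1+√(1−ρ_J²)) = 2/(1+0.01611); ω* = 2/1.01611 = 1.9683.
ρ_SOR = ω* − 1 = 1.9683 − 1 = 0.9683.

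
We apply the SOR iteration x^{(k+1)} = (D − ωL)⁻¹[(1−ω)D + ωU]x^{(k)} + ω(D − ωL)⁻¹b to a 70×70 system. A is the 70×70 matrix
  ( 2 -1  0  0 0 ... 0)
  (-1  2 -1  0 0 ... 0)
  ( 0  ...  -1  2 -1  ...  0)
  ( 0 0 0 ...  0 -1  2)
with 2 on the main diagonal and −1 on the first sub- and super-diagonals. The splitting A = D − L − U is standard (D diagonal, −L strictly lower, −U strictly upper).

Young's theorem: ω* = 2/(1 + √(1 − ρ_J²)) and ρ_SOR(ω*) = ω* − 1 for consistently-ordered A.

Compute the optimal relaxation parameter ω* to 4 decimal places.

ω* = 1.9153

ρ_J = max_k |cos(kπ/71)| = cos(π/71) = 0.9990
√(1−ρ_J²) simplifies to sin(π/71) = 0.04423.
Young: ω* = 2/(1+√(1−ρ_J²)) = 2/(1+0.04423) = 2/1.04423 = 1.9153.
ρ_SOR = ω* − 1 ≈ 0.9153.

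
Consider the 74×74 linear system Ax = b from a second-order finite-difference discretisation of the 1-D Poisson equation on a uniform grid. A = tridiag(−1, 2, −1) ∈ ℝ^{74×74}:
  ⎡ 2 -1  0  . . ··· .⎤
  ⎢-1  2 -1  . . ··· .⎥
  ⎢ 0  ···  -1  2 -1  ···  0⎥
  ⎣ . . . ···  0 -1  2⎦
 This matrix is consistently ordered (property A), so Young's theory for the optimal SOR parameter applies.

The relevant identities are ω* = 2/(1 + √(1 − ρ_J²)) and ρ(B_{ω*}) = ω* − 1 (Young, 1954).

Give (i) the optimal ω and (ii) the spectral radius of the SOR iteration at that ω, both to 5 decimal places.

ω* = 1.91961, ρ_SOR = 0.91961

n=74: λ(B_J) = 1 − λ(A)/2 = cos(kπ/75); k=1 gives ρ_J = 0.99912.
√(1−ρ_J²) simplifies to sin(π/75) = 0.041876.
So ω* = 2/1.041876 = 1.91961 (Young).
[ρ_SOR] ω* − 1 = 0.91961.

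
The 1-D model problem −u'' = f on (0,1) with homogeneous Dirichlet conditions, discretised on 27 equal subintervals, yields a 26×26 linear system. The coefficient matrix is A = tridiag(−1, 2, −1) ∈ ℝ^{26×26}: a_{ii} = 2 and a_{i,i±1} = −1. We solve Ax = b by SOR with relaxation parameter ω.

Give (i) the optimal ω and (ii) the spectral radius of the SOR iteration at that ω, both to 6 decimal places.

ρ_J = max_k |cos(kπ/27)| = cos(π/27) = 0.993238
√(1 − cos²(π/27)) = sin(π/27) ≈ 0.1160929.
[ω*] 2 ÷ (1 + 0.1160929) = 2 ÷ 1.1160929 = 1.791966.
Hence ρ(B_{ω*}) = 1.791966 − 1 = 0.791966.

ω* = 1.791966, ρ_SOR = 0.791966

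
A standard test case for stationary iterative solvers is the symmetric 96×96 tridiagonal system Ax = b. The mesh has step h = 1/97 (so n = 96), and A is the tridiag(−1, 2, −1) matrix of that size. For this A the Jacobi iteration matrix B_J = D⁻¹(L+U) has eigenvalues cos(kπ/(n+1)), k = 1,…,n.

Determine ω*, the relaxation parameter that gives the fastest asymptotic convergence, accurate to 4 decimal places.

With n=96, ρ(Jacobi) = cos(π/97) = 0.9995.
√(1−ρ_J²) = |sin(π/97)| = 0.03238
Young: ω* = 2/(1+√(1−ρ_J²)) = 2/(1+0.03238) = 2/1.03238 = 1.9373.
ρ_SOR = ω* − 1 ≈ 0.9373.

ω* = 1.9373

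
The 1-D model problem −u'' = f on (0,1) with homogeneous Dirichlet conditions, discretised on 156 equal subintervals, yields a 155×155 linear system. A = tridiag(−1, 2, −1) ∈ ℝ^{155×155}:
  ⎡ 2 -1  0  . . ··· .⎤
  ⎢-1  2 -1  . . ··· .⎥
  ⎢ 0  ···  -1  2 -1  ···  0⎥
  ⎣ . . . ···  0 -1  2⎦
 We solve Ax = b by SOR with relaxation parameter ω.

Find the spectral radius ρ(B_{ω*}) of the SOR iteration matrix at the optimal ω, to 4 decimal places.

ρ_SOR = 0.9605

B_J for the 155×155 system has eigenvalues cos(kπ/156); ρ_J = cos(π/156) = 0.9998.
root = sin(π/156) = 0.02014  (since 1−cos² = sin²).
ω* = 2/(1 + 0.02014) = 2/1.02014 = 1.9605.
Hence ρ(B_{ω*}) = 1.9605 − 1 = 0.9605.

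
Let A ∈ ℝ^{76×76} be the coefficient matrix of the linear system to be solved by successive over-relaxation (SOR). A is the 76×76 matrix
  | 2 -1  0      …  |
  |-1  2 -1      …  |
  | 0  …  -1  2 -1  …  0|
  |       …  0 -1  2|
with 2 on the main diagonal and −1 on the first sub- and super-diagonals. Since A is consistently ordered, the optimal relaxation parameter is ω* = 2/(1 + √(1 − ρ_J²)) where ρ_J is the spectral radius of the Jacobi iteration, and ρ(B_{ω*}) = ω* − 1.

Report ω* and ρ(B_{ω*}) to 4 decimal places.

ω* = 1.9216, ρ_SOR = 0.9216

With n=76, ρ(Jacobi) = cos(π/77) = 0.9992.
√(1−ρ_J²) simplifies to sin(π/77) = 0.04079.
So ω* = 2/1.04079 = 1.9216 (Young).
[ρ_SOR] ω* − 1 = 0.9216.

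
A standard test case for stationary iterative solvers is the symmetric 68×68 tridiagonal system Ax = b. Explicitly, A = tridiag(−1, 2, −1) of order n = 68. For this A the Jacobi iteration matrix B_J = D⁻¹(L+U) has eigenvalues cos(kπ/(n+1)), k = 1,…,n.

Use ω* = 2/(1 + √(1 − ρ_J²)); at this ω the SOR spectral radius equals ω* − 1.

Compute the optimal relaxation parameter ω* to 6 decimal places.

n=68: λ(B_J) = 1 − λ(A)/2 = cos(kπ/69); k=1 gives ρ_J = 0.998964.
√(1 − cos²(π/69)) = sin(π/69) ≈ 0.0455146.
[ω*] 2 ÷ (1 + 0.0455146) = 2 ÷ 1.0455146 = 1.912934.
and ρ(B_{ω*}) = 1.912934 − 1 = 0.912934.

ω* = 1.912934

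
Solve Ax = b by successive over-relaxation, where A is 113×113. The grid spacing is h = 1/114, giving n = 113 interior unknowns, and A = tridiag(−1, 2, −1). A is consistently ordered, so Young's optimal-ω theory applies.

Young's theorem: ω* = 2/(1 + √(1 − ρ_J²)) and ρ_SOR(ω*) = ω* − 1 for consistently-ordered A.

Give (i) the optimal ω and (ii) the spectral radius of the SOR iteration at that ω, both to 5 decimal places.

ρ_J = max_k |cos(kπ/114)| = cos(π/114) = 0.99962
1 − cos²(π/114) = sin²(π/114) ⇒ √(1−ρ_J²) = sin(π/114) = 0.027554.
Then 2/(1+√(1−ρ_J²)) = 2/(1+0.027554); ω* = 2/1.027554 = 1.94637.
At ω = 1.94637 every |λ(B_ω)| = ω−1, so ρ_SOR = 0.94637.

ω* = 1.94637, ρ_SOR = 0.94637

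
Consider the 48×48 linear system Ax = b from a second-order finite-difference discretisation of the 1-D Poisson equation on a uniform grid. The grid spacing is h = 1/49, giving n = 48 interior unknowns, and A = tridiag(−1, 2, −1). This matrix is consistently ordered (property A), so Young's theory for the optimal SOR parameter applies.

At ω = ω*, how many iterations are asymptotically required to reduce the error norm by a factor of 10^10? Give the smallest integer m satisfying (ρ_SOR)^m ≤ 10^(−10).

With n=48, ρ(Jacobi) = cos(π/49) = 0.9979454.
root = sin(π/49) = 0.0640702  (since 1−cos² = sin²).
ω* = 2 / (1 + 0.0640702) = 2 / 1.0640702 ≈ 1.8795752.
ρ_SOR = ω* − 1 = 1.8795752 − 1 = 0.8795752.
(0.8795752)^m ≤ 10^{−10}  ⇒  m·ln(0.8795752) ≤ −10·ln10  ⇒  m ≥ 179.447  ⇒  m = 180

m = 180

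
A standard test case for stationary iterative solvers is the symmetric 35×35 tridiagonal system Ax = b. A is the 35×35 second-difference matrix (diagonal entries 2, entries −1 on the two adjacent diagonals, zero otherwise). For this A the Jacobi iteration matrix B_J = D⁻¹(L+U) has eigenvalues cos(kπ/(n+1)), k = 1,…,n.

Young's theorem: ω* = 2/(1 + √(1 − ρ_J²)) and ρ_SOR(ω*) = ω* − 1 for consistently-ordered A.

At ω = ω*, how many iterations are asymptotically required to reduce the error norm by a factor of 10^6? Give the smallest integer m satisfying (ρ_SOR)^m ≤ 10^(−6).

B_J for the 35×35 system has eigenvalues cos(kπ/36); ρ_J = cos(π/36) = 0.9961947.
root = sin(π/36) = 0.0871557  (since 1−cos² = sin²).
So ω* = 2/1.0871557 = 1.8396629 (Young).
ρ_SOR = ω* − 1 = 1.8396629 − 1 = 0.8396629.
m ≥ 6·ln10 / (−ln 0.8396629) = 79.056; smallest integer m = 80.

m = 80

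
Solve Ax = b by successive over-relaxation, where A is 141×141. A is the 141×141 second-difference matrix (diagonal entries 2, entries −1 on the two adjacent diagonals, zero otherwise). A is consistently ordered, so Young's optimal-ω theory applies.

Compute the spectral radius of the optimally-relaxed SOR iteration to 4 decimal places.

ρ_SOR = 0.9567

½·tridiag(1,0,1) at n=141: λ_k = cos(kπ/142); max |λ| at k=1 ⇒ ρ_J = cos(π/142) ≈ 0.9998.
√(1−ρ_J²) = |sin(π/142)| = 0.02212
Young: ω* = 2/(1+√(1−ρ_J²)) = 2/(1+0.02212) = 2/1.02212 = 1.9567.
ρ(B_{ω*}) = ω*−1 = 0.9567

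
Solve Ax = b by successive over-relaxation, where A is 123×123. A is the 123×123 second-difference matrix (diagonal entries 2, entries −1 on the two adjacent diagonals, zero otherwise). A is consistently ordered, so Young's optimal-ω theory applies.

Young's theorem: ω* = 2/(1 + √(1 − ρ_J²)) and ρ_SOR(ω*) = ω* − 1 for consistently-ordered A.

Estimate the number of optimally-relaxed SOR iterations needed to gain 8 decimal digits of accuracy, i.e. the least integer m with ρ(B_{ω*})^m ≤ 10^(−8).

m = 364

B_J for the 123×123 system has eigenvalues cos(kπ/124); ρ_J = cos(π/124) = 0.9996791.
√(1 − cos²(π/124)) = sin(π/124) ≈ 0.0253327.
ω* = 2/(1 + 0.0253327) = 2/1.0253327 = 1.9505864.
ρ(B_{ω*}) = ω*−1 = 0.9505864
m ≥ 8·ln10 / (−ln 0.9505864) = 363.498; smallest integer m = 364.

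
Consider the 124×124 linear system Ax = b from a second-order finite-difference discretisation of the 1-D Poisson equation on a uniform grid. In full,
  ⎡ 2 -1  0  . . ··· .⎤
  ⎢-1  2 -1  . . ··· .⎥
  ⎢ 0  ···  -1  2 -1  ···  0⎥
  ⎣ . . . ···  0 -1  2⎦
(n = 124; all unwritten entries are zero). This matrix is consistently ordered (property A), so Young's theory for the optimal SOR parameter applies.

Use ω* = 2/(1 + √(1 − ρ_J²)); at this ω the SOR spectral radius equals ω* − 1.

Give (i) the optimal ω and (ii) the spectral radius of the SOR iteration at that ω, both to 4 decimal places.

ω* = 1.9510, ρ_SOR = 0.9510

[ρ_J] n=124: ρ(B_J) = cos(π/(n+1)) = cos(π/125) = 0.9997.
root = sin(π/125) = 0.02513  (since 1−cos² = sin²).
So ω* = 2/1.02513 = 1.9510 (Young).
ρ(B_{ω*}) = ω*−1 = 0.9510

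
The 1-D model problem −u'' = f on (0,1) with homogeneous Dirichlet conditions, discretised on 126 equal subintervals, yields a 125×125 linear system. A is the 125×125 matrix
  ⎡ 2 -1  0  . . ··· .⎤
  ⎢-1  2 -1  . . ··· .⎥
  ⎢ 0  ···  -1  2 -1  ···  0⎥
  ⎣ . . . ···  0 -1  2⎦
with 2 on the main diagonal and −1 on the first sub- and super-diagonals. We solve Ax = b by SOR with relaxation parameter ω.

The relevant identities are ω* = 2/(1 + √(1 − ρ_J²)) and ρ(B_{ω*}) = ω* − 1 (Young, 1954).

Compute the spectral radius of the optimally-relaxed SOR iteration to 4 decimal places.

ρ_SOR = 0.9514

spectrum of D⁻¹(L+U) = {cos(kπ/126) : 1≤k≤125}; ρ_J = cos(π/126) = 0.9997.
√(1−ρ_J²) = |sin(π/126)| = 0.02493
ω* = 2/(1 + 0.02493) = 2/1.02493 = 1.9514.
At ω = 1.9514 every |λ(B_ω)| = ω−1, so ρ_SOR = 0.9514.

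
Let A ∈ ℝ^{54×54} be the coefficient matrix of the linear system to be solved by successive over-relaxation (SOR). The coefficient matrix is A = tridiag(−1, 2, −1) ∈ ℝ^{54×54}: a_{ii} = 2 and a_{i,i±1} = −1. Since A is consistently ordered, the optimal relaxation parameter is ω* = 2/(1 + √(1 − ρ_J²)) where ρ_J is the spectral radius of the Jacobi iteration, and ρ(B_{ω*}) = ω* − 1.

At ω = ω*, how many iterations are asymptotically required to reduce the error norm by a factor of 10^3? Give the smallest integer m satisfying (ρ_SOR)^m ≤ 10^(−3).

½·tridiag(1,0,1) at n=54: λ_k = cos(kπ/55); max |λ| at k=1 ⇒ ρ_J = cos(π/55) ≈ 0.9983691.
√(1−ρ_J²) = |sin(π/55)| = 0.0570888
[ω*] 2 ÷ (1 + 0.0570888) = 2 ÷ 1.0570888 = 1.8919886.
Hence ρ(B_{ω*}) = 1.8919886 − 1 = 0.8919886.
ρ_SOR^m ≤ 10^(−3) ⇔ m ≥ 3·ln10/(−ln 0.8919886) = 6.90776/0.114302 = 60.434; m = ⌈60.434⌉ = 61.

m = 61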